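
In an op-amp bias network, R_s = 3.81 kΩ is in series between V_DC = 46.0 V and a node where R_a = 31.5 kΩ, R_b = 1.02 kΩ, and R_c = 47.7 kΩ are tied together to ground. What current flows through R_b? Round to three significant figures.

I ≈ 9.14 mA

Combine the parallel branches: R_p = (1/31.5 + 1/1.02 + 1/47.7)⁻¹ = 0.9680 kΩ.
V_A by voltage divider: V_A = 46.0 × 0.9680/(3.81 + 0.9680) = 9.319 V.
I(R_b) = V_A / R_b = 9.319/1.02 = 9.136 mA.
(Check via current divider: I_total = 9.628 mA; share G_k/ΣG = 0.9490 → same result.)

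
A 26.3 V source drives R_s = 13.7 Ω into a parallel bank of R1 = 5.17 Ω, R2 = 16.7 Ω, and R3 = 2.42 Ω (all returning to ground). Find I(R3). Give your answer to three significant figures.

Equivalent of the parallel group: R_p = 1.500 Ω.
V_A by voltage divider: V_A = 26.3 × 1.500/(13.7 + 1.500) = 2.596 V.
Branch current I = V_A/R3 = 2.596/2.42 = 1.073 A.

I ≈ 1.07 A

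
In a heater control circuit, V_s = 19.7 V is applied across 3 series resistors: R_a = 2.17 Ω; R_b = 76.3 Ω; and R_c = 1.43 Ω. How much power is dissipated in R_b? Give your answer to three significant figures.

Series current I = V_s/ΣR = 19.7/79.90 = 0.2466 A.
P(R_b) = I²·R_b = (0.2466)² × 76.3 = 4.638 W.

P ≈ 4.64 W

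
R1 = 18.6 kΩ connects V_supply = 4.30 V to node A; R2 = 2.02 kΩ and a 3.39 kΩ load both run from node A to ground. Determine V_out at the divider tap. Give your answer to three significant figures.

First combine the lower leg with the load: R2 ‖ R_L = 1.266 kΩ.
Now apply the divider: V_out = 4.30 × 0.06372 = 0.2740 V.

V_out ≈ 0.274 V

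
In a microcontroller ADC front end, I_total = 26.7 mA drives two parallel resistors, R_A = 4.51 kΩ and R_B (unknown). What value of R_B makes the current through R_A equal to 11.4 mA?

R_B ≈ 3.36 kΩ

In a two-way split, I_A/I_total = R_B/(R_A + R_B).
11.4/26.7 = R_B/(R_A + R_B) → R_B = R_A · (0.4270)/(1 − 0.4270) = 4.51 × 0.7451 = 3.360 kΩ.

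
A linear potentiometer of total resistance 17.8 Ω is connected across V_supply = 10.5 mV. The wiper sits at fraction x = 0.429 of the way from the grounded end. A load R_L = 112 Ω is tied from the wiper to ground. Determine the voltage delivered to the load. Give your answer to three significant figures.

Lower segment x·R_p = 7.636 Ω; upper segment (1−x)·R_p = 10.16 Ω.
(x·R_p) ‖ R_L = 7.149 Ω.
V_out = 10.5 × 7.149/(10.16 + 7.149) = 4.336 mV.

V_out ≈ 4.34 mV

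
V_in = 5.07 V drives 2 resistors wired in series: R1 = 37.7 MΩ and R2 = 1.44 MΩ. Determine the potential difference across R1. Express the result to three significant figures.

Total series resistance ΣR = 37.7 + 1.44 = 39.14 MΩ.
V = V_in · R/ΣR = 5.07 × 0.9632 = 4.883 V.

V ≈ 4.88 V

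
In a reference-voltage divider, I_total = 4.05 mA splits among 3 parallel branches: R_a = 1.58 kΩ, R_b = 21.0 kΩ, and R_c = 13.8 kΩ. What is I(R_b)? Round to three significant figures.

Conductances: ΣG = 1/1.58 + 1/21.0 + 1/13.8 = 0.7530 (1/kΩ).
Current divider: I(R_b) = I_total · G_k/ΣG = 4.05 × (0.04762/0.7530) = 4.05 × 0.06324 = 0.2561 mA.

I ≈ 0.256 mA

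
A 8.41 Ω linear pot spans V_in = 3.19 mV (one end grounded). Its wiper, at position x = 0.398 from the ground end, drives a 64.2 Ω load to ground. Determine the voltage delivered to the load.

V_out ≈ 1.23 mV

The pot divides into 5.063 Ω above the wiper and 3.347 Ω below.
(x·R_p) ‖ R_L = 3.181 Ω.
V_out = 3.19 × 3.181/(5.063 + 3.181) = 1.231 mV.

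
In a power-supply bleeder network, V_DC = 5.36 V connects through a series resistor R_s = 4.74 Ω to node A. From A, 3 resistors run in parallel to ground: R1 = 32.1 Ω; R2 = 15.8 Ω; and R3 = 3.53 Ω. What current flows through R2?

I ≈ 0.122 A

Equivalent of the parallel group: R_p = 2.647 Ω.
V_A by voltage divider: V_A = 5.36 × 2.647/(4.74 + 2.647) = 1.921 V.
Branch current I = V_A/R2 = 1.921/15.8 = 0.1216 A.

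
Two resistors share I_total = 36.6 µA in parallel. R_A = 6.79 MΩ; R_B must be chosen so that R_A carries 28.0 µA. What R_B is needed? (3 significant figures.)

The fraction through R_A equals R_B/(R_A+R_B).
28.0/36.6 = R_B/(R_A + R_B) → R_B = R_A · (0.7650)/(1 − 0.7650) = 6.79 × 3.256 = 22.11 MΩ.

R_B ≈ 22.1 MΩ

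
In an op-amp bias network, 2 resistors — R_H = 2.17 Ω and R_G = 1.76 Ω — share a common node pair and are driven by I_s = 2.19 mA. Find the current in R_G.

Two-branch current divider: I_k = I_s · R_other/(R_1 + R_2).
So I = 2.19 × 2.17/3.930 = 1.209 mA.

I ≈ 1.21 mA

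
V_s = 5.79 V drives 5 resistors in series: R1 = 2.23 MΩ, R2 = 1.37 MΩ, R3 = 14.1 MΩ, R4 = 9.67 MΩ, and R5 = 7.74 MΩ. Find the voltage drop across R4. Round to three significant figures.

Total series resistance ΣR = 2.23 + 1.37 + 14.1 + 9.67 + 7.74 = 35.11 MΩ.
By the voltage-divider rule, V = 5.79 × 9.670/35.11 = 1.595 V.

V ≈ 1.59 V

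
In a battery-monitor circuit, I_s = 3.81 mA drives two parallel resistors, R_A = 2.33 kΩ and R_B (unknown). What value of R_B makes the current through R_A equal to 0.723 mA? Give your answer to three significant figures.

The fraction through R_A equals R_B/(R_A+R_B).
With f = 0.1898, R_B = R_A · f/(1−f) = 2.33 × 0.2342 = 0.5457 kΩ.

R_B ≈ 0.546 kΩ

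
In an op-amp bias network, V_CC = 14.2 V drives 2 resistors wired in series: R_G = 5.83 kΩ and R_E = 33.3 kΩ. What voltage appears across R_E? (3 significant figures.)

V ≈ 12.1 V

ΣR = 5.83 + 33.3 = 39.13 kΩ.
By the voltage-divider rule, V = 14.2 × 33.30/39.13 = 12.08 V.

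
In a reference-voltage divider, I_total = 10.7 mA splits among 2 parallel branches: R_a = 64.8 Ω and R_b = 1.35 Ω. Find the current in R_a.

Two-branch current divider: I_k = I_total · R_other/(R_1 + R_2).
I(R_a) = 10.7 × 1.35/(64.8 + 1.35) = 10.7 × 0.02041 = 0.2184 mA.

I ≈ 0.218 mA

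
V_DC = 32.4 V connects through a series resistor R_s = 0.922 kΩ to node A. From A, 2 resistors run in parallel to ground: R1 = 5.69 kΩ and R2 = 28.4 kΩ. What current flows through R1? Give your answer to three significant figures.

Equivalent of the parallel group: R_p = 4.740 kΩ.
V_A = 32.4 × 4.740/5.662 = 27.12 V.
Branch current I = V_A/R1 = 27.12/5.69 = 4.767 mA.

I ≈ 4.77 mA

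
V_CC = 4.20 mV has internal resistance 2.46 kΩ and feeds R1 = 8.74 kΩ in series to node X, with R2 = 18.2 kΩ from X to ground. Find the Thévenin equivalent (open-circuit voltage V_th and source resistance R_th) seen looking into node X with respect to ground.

R1' = 2.46 + 8.74 = 11.20 kΩ (source resistance + R1).
Open-circuit (no load on X): V_th = V_CC · R2/(R1' + R2) = 4.20 × 18.2/(11.20 + 18.2) = 2.600 mV.
Zeroing V_CC shorts the top of R1' to ground, so R_th = R1' ‖ R2 = 6.933 kΩ.

V_th ≈ 2.60 mV, R_th ≈ 6.93 kΩ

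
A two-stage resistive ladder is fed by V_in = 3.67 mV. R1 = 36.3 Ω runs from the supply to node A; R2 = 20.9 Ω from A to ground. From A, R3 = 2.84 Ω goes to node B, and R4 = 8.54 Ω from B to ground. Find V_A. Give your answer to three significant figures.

Node A sees R2 in parallel with the series input of stage 2, R3 + R4 = 11.38 Ω.
Effective lower resistance at A: R2 ‖ 11.38 = 7.368 Ω.
First divider: V_A = V_in · 7.368/(36.3 + 7.368) = 0.6192 mV.

V_A ≈ 0.619 mV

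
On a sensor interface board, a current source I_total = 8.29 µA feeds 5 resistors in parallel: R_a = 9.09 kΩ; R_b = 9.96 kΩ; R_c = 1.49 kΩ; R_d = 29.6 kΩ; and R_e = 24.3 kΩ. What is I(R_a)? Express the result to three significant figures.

I ≈ 0.953 µA

Total conductance ΣG = 1/9.09 + 1/9.96 + 1/1.49 + 1/29.6 + 1/24.3 = 0.9565 (units of 1/kΩ).
By the current-divider rule, I = I_total · G_k/ΣG = 8.29 × 0.1150 = 0.9535 µA.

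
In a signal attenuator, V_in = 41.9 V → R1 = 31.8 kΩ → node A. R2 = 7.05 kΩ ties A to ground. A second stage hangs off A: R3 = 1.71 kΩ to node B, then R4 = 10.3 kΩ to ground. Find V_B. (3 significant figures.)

V_B ≈ 4.40 V

Looking into the second stage from A: R3 + R4 = 12.01 kΩ appears in parallel with R2.
Effective lower resistance at A: R2 ‖ 12.01 = 4.442 kΩ.
First divider: V_A = V_in · 4.442/(31.8 + 4.442) = 5.136 V.
V_B = V_A × 0.8576 = 4.405 V.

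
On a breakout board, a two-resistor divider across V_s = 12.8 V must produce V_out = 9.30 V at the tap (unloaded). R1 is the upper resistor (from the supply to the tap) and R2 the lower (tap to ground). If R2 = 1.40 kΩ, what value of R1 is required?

R1 ≈ 0.527 kΩ

The divider ratio is R2/(R1+R2) = 9.30/12.8 = 0.7266.
So R1 = R2 · (V_s/V_out − 1) = 1.40 × (12.8/9.30 − 1) = 1.40 × 0.3763 = 0.5269 kΩ.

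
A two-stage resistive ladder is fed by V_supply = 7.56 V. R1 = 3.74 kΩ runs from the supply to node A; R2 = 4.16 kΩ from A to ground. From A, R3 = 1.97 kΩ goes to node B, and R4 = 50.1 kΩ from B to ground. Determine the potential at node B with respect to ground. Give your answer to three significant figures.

V_B ≈ 3.69 V

The second stage (R3 + R4 = 52.07 kΩ) loads node A in parallel with R2.
R2 ‖ (R3+R4) = 3.852 kΩ.
So V_A = 7.56 × 0.5074 = 3.836 V.
Stage 2 is unloaded, so V_B = V_A · R4/(R3+R4) = 3.836 × 50.1/52.07 = 3.691 V.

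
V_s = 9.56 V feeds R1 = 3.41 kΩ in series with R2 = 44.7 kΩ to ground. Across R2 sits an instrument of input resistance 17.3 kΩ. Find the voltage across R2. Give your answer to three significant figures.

R2 ‖ R_L = (44.7 × 17.3)/(44.7 + 17.3) = 12.47 kΩ.
Voltage divider with the loaded lower leg: V_out = 9.56 × 12.47/(3.41 + 12.47) = 9.56 × 0.7853 = 7.507 V.

V_out ≈ 7.51 V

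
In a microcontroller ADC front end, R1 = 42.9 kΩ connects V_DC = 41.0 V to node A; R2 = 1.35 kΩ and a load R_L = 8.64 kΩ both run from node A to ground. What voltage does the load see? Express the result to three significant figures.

R2 ‖ R_L = (1.35 × 8.64)/(1.35 + 8.64) = 1.168 kΩ.
Voltage divider with the loaded lower leg: V_out = 41.0 × 1.168/(42.9 + 1.168) = 41.0 × 0.02649 = 1.086 V.

V_out ≈ 1.09 V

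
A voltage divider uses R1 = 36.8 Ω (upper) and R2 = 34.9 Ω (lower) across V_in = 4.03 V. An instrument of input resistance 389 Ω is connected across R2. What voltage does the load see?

V_out ≈ 1.88 V

The load sits in parallel with R2, giving an effective lower resistance R2' = R2·R_L/(R2+R_L) = 32.03 Ω.
Then V_out = V_in · R2'/(R1 + R2') = 4.03 × 32.03/68.83 = 1.875 V.
(Unloaded it would be 1.96 V; the load pulls it down.)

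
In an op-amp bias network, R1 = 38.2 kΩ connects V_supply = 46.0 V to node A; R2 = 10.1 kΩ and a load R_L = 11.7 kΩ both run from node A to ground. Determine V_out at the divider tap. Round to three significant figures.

The load sits in parallel with R2, giving an effective lower resistance R2' = R2·R_L/(R2+R_L) = 5.421 kΩ.
Voltage divider with the loaded lower leg: V_out = 46.0 × 5.421/(38.2 + 5.421) = 46.0 × 0.1243 = 5.716 V.

V_out ≈ 5.72 V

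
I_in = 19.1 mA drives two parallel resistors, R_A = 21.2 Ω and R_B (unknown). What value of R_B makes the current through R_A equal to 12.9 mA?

R_B ≈ 44.1 Ω

In a two-way split, I_A/I_in = R_B/(R_A + R_B).
With f = 0.6754, R_B = R_A · f/(1−f) = 21.2 × 2.081 = 44.11 Ω.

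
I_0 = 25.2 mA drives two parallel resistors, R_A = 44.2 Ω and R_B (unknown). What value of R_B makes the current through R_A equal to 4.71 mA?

In a two-way split, I_A/I_0 = R_B/(R_A + R_B).
4.71/25.2 = R_B/(R_A + R_B) → R_B = R_A · (0.1869)/(1 − 0.1869) = 44.2 × 0.2299 = 10.16 Ω.

R_B ≈ 10.2 Ω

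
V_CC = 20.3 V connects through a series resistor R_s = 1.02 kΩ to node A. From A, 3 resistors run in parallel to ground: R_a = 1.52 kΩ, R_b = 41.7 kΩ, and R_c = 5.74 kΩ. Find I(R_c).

I ≈ 1.89 mA

Combine the parallel branches: R_p = (1/1.52 + 1/41.7 + 1/5.74)⁻¹ = 1.168 kΩ.
Node voltage V_A = V_CC · R_p/(R_s + R_p) = 20.3 × 0.5338 = 10.84 V.
I(R_c) = V_A / R_c = 10.84/5.74 = 1.888 mA.
(Check via current divider: I_total = 9.277 mA; share G_k/ΣG = 0.2035 → same result.)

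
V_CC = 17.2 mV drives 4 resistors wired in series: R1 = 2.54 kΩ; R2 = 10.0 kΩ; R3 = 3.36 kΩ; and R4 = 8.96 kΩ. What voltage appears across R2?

V ≈ 6.92 mV

ΣR = 2.54 + 10.0 + 3.36 + 8.96 = 24.86 kΩ.
By the voltage-divider rule, V = 17.2 × 10.00/24.86 = 6.919 mV.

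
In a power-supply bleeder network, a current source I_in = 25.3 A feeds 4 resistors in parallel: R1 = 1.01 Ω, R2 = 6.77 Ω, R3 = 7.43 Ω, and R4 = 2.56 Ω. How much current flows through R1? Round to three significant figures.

Conductances: ΣG = 1/1.01 + 1/6.77 + 1/7.43 + 1/2.56 = 1.663 (1/Ω).
Current divider: I(R1) = I_in · G_k/ΣG = 25.3 × (0.9901/1.663) = 25.3 × 0.5954 = 15.06 A.

I ≈ 15.1 A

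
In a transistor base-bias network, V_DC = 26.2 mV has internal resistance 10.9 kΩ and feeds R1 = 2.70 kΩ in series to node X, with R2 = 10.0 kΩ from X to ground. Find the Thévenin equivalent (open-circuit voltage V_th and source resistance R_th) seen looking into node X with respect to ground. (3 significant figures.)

V_th ≈ 11.1 mV, R_th ≈ 5.76 kΩ

R1' = 10.9 + 2.70 = 13.60 kΩ (source resistance + R1).
With X open, the divider is unloaded: V_th = 26.2 × 10.0/23.60 = 11.10 mV.
With V_DC suppressed (replaced by a short), R_th = R1' ‖ R2 = (13.60 × 10.0)/(13.60 + 10.0) = 5.763 kΩ.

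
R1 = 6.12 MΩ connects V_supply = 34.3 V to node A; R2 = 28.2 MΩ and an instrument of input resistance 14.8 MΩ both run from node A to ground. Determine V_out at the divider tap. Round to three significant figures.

First combine the lower leg with the load: R2 ‖ R_L = 9.706 MΩ.
Then V_out = V_supply · R2'/(R1 + R2') = 34.3 × 9.706/15.83 = 21.04 V.

V_out ≈ 21.0 V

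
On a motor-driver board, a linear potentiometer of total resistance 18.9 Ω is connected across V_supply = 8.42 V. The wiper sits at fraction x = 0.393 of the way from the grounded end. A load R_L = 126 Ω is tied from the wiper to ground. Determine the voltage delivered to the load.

V_out ≈ 3.19 V

The pot divides into 11.47 Ω above the wiper and 7.428 Ω below.
(x·R_p) ‖ R_L = 7.014 Ω.
Loaded-divider output: V_out = 8.42 × 0.3794 = 3.195 V.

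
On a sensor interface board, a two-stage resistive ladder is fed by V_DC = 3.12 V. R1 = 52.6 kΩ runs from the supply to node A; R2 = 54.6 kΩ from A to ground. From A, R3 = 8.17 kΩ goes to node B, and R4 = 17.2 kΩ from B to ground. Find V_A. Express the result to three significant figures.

V_A ≈ 0.773 V

The second stage (R3 + R4 = 25.37 kΩ) loads node A in parallel with R2.
Effective lower resistance at A: R2 ‖ 25.37 = 17.32 kΩ.
First divider: V_A = V_DC · 17.32/(52.6 + 17.32) = 0.7729 V.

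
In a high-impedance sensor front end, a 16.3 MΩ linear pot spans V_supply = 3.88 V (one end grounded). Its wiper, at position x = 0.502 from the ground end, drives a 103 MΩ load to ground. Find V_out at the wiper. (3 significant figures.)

V_out ≈ 1.87 V

The pot divides into 8.117 MΩ above the wiper and 8.183 MΩ below.
R_L loads the lower segment: effective lower R = 7.580 MΩ.
Then V_out = V_supply · 7.580/(8.117 + 7.580) = 1.874 V.
(Unloaded: V_out = x·V_supply = 1.95 V.)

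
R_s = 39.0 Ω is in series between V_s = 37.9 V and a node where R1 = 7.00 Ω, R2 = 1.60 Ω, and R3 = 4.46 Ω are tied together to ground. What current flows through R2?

I ≈ 0.597 A

Parallel bank: R_p = 1/(1/7.00 + 1/1.60 + 1/4.46) = 1.008 Ω.
V_A by voltage divider: V_A = 37.9 × 1.008/(39.0 + 1.008) = 0.9549 V.
I(R2) = V_A / R2 = 0.9549/1.60 = 0.5968 A.
(Check via current divider: I_total = 0.9473 A; share G_k/ΣG = 0.6300 → same result.)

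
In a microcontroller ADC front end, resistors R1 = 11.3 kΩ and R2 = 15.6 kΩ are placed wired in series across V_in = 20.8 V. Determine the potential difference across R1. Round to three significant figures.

V ≈ 8.74 V

Series total: ΣR = 11.3 + 15.6 = 26.90 kΩ.
By the voltage-divider rule, V = 20.8 × 11.30/26.90 = 8.738 V.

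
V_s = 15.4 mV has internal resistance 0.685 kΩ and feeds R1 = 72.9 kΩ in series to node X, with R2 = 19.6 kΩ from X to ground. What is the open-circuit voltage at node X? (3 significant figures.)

R1' = 0.685 + 72.9 = 73.59 kΩ (source resistance + R1).
With X open, the divider is unloaded: V_th = 15.4 × 19.6/93.19 = 3.239 mV.

V_th ≈ 3.24 mV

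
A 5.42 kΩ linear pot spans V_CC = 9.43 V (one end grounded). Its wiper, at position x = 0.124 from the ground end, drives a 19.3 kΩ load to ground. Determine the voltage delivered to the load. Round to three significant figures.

Lower segment x·R_p = 0.6721 kΩ; upper segment (1−x)·R_p = 4.748 kΩ.
(x·R_p) ‖ R_L = 0.6495 kΩ.
Loaded-divider output: V_out = 9.43 × 0.1203 = 1.135 V.

V_out ≈ 1.13 V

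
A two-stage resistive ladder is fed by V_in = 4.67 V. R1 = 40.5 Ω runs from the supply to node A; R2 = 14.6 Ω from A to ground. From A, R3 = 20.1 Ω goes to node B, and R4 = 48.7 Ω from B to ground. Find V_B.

V_B ≈ 0.758 V

The second stage (R3 + R4 = 68.80 Ω) loads node A in parallel with R2.
R2 ‖ (R3+R4) = 12.04 Ω.
V_A = 4.67 × 12.04/(40.5 + 12.04) = 1.070 V.
V_B = V_A × 0.7078 = 0.7577 V.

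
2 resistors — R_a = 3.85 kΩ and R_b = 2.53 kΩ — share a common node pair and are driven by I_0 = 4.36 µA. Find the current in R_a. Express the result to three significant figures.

I ≈ 1.73 µA

Two-branch current divider: I_k = I_0 · R_other/(R_1 + R_2).
So I = 4.36 × 2.53/6.380 = 1.729 µA.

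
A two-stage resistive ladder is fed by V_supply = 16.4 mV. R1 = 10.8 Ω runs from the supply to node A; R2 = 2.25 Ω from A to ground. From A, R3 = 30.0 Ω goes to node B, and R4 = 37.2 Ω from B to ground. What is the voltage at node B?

V_B ≈ 1.52 mV

Looking into the second stage from A: R3 + R4 = 67.20 Ω appears in parallel with R2.
R2 ‖ (R3+R4) = 2.177 Ω.
V_A = 16.4 × 2.177/(10.8 + 2.177) = 2.751 mV.
V_B = V_A × 0.5536 = 1.523 mV.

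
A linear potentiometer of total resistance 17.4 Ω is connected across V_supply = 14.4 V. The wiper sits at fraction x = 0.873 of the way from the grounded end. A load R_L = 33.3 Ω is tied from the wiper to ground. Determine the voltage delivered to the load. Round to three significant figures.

Lower segment x·R_p = 15.19 Ω; upper segment (1−x)·R_p = 2.210 Ω.
(x·R_p) ‖ R_L = 10.43 Ω.
V_out = 14.4 × 10.43/(2.210 + 10.43) = 11.88 V.

V_out ≈ 11.9 V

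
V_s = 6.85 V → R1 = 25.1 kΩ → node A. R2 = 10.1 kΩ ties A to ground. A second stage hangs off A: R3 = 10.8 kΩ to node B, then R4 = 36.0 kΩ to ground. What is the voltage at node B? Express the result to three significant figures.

Node A sees R2 in parallel with the series input of stage 2, R3 + R4 = 46.80 kΩ.
Effective lower resistance at A: R2 ‖ 46.80 = 8.307 kΩ.
V_A = 6.85 × 8.307/(25.1 + 8.307) = 1.703 V.
V_B = V_A × 0.7692 = 1.310 V.

V_B ≈ 1.31 V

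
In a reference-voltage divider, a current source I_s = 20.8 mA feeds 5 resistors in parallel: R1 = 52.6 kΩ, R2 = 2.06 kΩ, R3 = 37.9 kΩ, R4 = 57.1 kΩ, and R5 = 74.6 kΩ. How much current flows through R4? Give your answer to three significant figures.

I ≈ 0.648 mA

Total conductance ΣG = 1/52.6 + 1/2.06 + 1/37.9 + 1/57.1 + 1/74.6 = 0.5618 (units of 1/kΩ).
R4 takes the fraction G_k/ΣG = 0.01751/0.5618 = 0.03118, so I = 20.8 × 0.03118 = 0.6485 mA.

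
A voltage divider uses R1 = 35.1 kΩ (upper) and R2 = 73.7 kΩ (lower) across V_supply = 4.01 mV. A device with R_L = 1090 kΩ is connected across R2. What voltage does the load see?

V_out ≈ 2.66 mV

R2 ‖ R_L = (73.7 × 1090)/(73.7 + 1090) = 69.03 kΩ.
Then V_out = V_supply · R2'/(R1 + R2') = 4.01 × 69.03/104.1 = 2.658 mV.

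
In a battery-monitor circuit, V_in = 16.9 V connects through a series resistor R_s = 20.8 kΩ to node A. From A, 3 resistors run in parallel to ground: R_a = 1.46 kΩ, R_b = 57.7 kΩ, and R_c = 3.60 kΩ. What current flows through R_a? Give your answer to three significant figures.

Combine the parallel branches: R_p = (1/1.46 + 1/57.7 + 1/3.60)⁻¹ = 1.020 kΩ.
V_A = 16.9 × 1.020/21.82 = 0.7903 V.
Branch current I = V_A/R_a = 0.7903/1.46 = 0.5413 mA.

I ≈ 0.541 mA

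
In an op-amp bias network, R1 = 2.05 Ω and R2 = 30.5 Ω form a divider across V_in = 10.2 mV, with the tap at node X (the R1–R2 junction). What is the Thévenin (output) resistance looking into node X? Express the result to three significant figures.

With V_in suppressed (replaced by a short), R_th = R1 ‖ R2 = (2.050 × 30.5)/(2.050 + 30.5) = 1.921 Ω.

R_th ≈ 1.92 Ω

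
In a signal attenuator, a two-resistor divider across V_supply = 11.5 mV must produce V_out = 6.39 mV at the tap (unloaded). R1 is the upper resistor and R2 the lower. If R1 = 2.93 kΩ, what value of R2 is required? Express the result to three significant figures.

Required fraction k = V_out/V_supply = 0.5557.
So R2 = R1 · V_out/(V_supply − V_out) = 2.93 × 6.39/(11.5 − 6.39) = 2.93 × 1.250 = 3.664 kΩ.

R2 ≈ 3.66 kΩ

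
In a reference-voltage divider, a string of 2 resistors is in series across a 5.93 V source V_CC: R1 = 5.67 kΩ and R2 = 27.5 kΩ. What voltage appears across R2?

V ≈ 4.92 V

Total series resistance ΣR = 5.67 + 27.5 = 33.17 kΩ.
V = V_CC · R/ΣR = 5.93 × 0.8291 = 4.916 V.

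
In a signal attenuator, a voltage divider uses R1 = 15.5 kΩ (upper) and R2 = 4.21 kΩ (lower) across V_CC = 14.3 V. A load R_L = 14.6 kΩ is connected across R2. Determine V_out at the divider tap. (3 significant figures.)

V_out ≈ 2.49 V

R2 ‖ R_L = (4.21 × 14.6)/(4.21 + 14.6) = 3.268 kΩ.
Then V_out = V_CC · R2'/(R1 + R2') = 14.3 × 3.268/18.77 = 2.490 V.
(Unloaded it would be 3.05 V; the load pulls it down.)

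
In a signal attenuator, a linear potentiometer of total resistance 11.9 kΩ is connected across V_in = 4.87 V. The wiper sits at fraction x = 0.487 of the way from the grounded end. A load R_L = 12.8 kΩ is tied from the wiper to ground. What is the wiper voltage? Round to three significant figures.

Lower segment x·R_p = 5.795 kΩ; upper segment (1−x)·R_p = 6.105 kΩ.
Lower segment in parallel with the load: 5.795 ‖ 12.8 = 3.989 kΩ.
Then V_out = V_in · 3.989/(6.105 + 3.989) = 1.925 V.

V_out ≈ 1.92 V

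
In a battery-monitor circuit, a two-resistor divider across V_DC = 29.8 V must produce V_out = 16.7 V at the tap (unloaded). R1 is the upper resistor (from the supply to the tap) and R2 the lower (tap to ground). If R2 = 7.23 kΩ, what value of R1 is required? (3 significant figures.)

Required fraction k = V_out/V_DC = 0.5604.
Rearranging, R1 = R2·(1−k)/k = 7.23 × 0.7844 = 5.671 kΩ.

R1 ≈ 5.67 kΩ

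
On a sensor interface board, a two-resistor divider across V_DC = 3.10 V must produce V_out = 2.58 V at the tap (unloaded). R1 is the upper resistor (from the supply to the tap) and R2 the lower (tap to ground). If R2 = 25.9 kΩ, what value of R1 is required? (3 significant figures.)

R1 ≈ 5.22 kΩ

V_out/V_DC = R2/(R1+R2) = 0.8323.
Rearranging, R1 = R2·(1−k)/k = 25.9 × 0.2016 = 5.220 kΩ.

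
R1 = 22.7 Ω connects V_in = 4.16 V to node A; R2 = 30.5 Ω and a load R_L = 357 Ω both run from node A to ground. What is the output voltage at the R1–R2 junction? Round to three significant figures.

V_out ≈ 2.30 V

The load sits in parallel with R2, giving an effective lower resistance R2' = R2·R_L/(R2+R_L) = 28.10 Ω.
Voltage divider with the loaded lower leg: V_out = 4.16 × 28.10/(22.7 + 28.10) = 4.16 × 0.5531 = 2.301 V.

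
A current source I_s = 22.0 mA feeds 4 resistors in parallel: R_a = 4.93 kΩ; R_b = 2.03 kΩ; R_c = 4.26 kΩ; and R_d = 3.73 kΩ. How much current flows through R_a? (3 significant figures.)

ΣG = 1/4.93 + 1/2.03 + 1/4.26 + 1/3.73 = 1.198.
By the current-divider rule, I = I_s · G_k/ΣG = 22.0 × 0.1693 = 3.724 mA.

I ≈ 3.72 mA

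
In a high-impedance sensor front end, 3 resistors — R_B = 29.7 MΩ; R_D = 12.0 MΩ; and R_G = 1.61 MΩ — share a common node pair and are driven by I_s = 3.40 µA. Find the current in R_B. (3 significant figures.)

Conductances: ΣG = 1/29.7 + 1/12.0 + 1/1.61 = 0.7381 (1/MΩ).
Current divider: I(R_B) = I_s · G_k/ΣG = 3.40 × (0.03367/0.7381) = 3.40 × 0.04562 = 0.1551 µA.

I ≈ 0.155 µA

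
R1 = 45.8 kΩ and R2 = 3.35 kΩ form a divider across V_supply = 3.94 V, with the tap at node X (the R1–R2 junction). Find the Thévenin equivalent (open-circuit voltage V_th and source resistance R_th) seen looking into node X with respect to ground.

V_th ≈ 0.269 V, R_th ≈ 3.12 kΩ

Open-circuit (no load on X): V_th = V_supply · R2/(R1 + R2) = 3.94 × 3.35/(45.80 + 3.35) = 0.2685 V.
Looking into X with the source shorted: R_th = R1·R2/(R1+R2) = 45.80 × 3.35/49.15 = 3.122 kΩ.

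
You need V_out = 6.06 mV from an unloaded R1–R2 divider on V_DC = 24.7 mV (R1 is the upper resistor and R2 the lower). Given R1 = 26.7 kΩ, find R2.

V_out/V_DC = R2/(R1+R2) = 0.2453.
Rearranging, R2 = R1·k/(1−k) = 26.7 × 0.3251 = 8.680 kΩ.

R2 ≈ 8.68 kΩ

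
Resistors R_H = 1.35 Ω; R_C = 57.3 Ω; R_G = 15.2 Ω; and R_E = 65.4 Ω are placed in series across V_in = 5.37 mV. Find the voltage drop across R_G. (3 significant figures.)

Total series resistance ΣR = 1.35 + 57.3 + 15.2 + 65.4 = 139.2 Ω.
By the voltage-divider rule, V = 5.37 × 15.20/139.2 = 0.5862 mV.

V ≈ 0.586 mV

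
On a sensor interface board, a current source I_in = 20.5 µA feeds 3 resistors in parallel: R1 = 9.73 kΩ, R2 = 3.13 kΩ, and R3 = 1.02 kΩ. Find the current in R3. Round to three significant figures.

Total conductance ΣG = 1/9.73 + 1/3.13 + 1/1.02 = 1.403 (units of 1/kΩ).
Current divider: I(R3) = I_in · G_k/ΣG = 20.5 × (0.9804/1.403) = 20.5 × 0.6990 = 14.33 µA.

I ≈ 14.3 µA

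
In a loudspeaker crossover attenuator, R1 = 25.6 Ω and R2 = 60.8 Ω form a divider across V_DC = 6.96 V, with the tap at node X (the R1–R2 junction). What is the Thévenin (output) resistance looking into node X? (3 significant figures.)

R_th ≈ 18.0 Ω

With V_DC suppressed (replaced by a short), R_th = R1 ‖ R2 = (25.60 × 60.8)/(25.60 + 60.8) = 18.01 Ω.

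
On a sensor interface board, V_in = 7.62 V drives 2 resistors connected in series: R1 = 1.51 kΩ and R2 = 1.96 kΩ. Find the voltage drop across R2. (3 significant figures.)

Total series resistance ΣR = 1.51 + 1.96 = 3.470 kΩ.
By the voltage-divider rule, V = 7.62 × 1.960/3.470 = 4.304 V.

V ≈ 4.30 V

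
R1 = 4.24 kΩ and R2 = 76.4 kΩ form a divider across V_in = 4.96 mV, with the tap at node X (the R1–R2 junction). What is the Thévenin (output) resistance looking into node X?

With V_in suppressed (replaced by a short), R_th = R1 ‖ R2 = (4.240 × 76.4)/(4.240 + 76.4) = 4.017 kΩ.

R_th ≈ 4.02 kΩ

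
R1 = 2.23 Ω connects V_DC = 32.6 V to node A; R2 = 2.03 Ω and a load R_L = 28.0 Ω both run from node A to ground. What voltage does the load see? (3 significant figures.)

First combine the lower leg with the load: R2 ‖ R_L = 1.893 Ω.
Voltage divider with the loaded lower leg: V_out = 32.6 × 1.893/(2.23 + 1.893) = 32.6 × 0.4591 = 14.97 V.
(Unloaded it would be 15.5 V; the load pulls it down.)

V_out ≈ 15.0 V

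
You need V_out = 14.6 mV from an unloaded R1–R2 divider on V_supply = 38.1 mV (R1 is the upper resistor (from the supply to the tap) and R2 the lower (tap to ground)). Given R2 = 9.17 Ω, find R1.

R1 ≈ 14.8 Ω

V_out/V_supply = R2/(R1+R2) = 0.3832.
So R1 = R2 · (V_supply/V_out − 1) = 9.17 × (38.1/14.6 − 1) = 9.17 × 1.610 = 14.76 Ω.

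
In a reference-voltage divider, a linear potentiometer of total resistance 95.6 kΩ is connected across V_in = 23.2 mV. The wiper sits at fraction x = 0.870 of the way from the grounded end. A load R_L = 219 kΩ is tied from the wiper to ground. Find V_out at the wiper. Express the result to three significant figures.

V_out ≈ 19.2 mV

Lower segment x·R_p = 83.17 kΩ; upper segment (1−x)·R_p = 12.43 kΩ.
(x·R_p) ‖ R_L = 60.28 kΩ.
Then V_out = V_in · 60.28/(12.43 + 60.28) = 19.23 mV.
(Unloaded: V_out = x·V_in = 20.2 mV.)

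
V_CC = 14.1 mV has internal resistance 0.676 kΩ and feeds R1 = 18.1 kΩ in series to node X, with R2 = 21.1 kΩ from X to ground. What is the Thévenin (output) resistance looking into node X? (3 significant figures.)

R_th ≈ 9.94 kΩ

R1' = 0.676 + 18.1 = 18.78 kΩ (source resistance + R1).
Zeroing V_CC shorts the top of R1' to ground, so R_th = R1' ‖ R2 = 9.935 kΩ.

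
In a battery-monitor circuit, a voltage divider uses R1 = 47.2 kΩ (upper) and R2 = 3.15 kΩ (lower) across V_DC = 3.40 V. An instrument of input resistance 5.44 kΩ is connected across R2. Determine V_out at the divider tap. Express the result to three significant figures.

The load sits in parallel with R2, giving an effective lower resistance R2' = R2·R_L/(R2+R_L) = 1.995 kΩ.
Now apply the divider: V_out = 3.40 × 0.04055 = 0.1379 V.
(Unloaded it would be 0.213 V; the load pulls it down.)

V_out ≈ 0.138 V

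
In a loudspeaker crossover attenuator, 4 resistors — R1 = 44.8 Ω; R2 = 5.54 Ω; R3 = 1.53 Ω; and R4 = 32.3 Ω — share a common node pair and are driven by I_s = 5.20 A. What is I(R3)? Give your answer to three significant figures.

Conductances: ΣG = 1/44.8 + 1/5.54 + 1/1.53 + 1/32.3 = 0.8874 (1/Ω).
By the current-divider rule, I = I_s · G_k/ΣG = 5.20 × 0.7365 = 3.830 A.

I ≈ 3.83 A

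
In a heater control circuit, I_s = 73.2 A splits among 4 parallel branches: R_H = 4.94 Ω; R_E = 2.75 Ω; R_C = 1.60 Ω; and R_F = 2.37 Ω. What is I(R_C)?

I ≈ 28.4 A

Conductances: ΣG = 1/4.94 + 1/2.75 + 1/1.60 + 1/2.37 = 1.613 (1/Ω).
Current divider: I(R_C) = I_s · G_k/ΣG = 73.2 × (0.6250/1.613) = 73.2 × 0.3875 = 28.36 A.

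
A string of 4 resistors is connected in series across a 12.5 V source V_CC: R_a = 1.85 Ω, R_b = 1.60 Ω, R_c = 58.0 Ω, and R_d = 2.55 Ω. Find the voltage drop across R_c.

V ≈ 11.3 V

Total series resistance ΣR = 1.85 + 1.60 + 58.0 + 2.55 = 64.00 Ω.
By the voltage-divider rule, V = 12.5 × 58.00/64.00 = 11.33 V.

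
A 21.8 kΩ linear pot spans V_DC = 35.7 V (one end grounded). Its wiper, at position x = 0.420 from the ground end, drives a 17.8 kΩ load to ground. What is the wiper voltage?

Split the track: R_lower = x·R_p = 9.156 kΩ, R_upper = (1−x)·R_p = 12.64 kΩ.
Lower segment in parallel with the load: 9.156 ‖ 17.8 = 6.046 kΩ.
V_out = 35.7 × 6.046/(12.64 + 6.046) = 11.55 V.

V_out ≈ 11.5 V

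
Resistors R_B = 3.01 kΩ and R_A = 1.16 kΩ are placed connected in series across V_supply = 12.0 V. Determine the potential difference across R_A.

Total series resistance ΣR = 3.01 + 1.16 = 4.170 kΩ.
By the voltage-divider rule, V = 12.0 × 1.160/4.170 = 3.338 V.

V ≈ 3.34 V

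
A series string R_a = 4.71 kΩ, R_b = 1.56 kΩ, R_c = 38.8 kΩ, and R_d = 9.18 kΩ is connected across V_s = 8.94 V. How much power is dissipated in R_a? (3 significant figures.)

P ≈ 0.128 mW

The common current is I = 8.94/54.25 = 0.1648 mA.
P = I²R = 0.02716 × 4.71 = 0.1279 mW.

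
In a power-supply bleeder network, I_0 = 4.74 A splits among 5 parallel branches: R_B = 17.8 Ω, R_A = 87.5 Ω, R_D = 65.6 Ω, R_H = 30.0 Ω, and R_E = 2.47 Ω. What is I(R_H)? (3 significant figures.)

I ≈ 0.303 A

Total conductance ΣG = 1/17.8 + 1/87.5 + 1/65.6 + 1/30.0 + 1/2.47 = 0.5210 (units of 1/Ω).
Current divider: I(R_H) = I_0 · G_k/ΣG = 4.74 × (0.03333/0.5210) = 4.74 × 0.06397 = 0.3032 A.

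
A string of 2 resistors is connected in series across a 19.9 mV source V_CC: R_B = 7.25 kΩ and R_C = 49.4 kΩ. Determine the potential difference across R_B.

Total series resistance ΣR = 7.25 + 49.4 = 56.65 kΩ.
By the voltage-divider rule, V = 19.9 × 7.250/56.65 = 2.547 mV.

V ≈ 2.55 mV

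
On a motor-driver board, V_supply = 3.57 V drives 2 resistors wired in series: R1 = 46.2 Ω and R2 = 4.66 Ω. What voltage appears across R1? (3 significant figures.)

Total series resistance ΣR = 46.2 + 4.66 = 50.86 Ω.
V = V_supply · R/ΣR = 3.57 × 0.9084 = 3.243 V.

V ≈ 3.24 V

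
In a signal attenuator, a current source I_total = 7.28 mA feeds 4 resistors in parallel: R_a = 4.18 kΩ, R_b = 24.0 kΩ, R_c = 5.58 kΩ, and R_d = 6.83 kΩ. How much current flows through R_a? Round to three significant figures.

I ≈ 2.87 mA

ΣG = 1/4.18 + 1/24.0 + 1/5.58 + 1/6.83 = 0.6065.
R_a takes the fraction G_k/ΣG = 0.2392/0.6065 = 0.3944, so I = 7.28 × 0.3944 = 2.871 mA.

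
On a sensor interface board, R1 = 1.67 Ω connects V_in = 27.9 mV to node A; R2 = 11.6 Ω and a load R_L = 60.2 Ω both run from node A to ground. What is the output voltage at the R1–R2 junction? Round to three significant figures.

First combine the lower leg with the load: R2 ‖ R_L = 9.726 Ω.
Voltage divider with the loaded lower leg: V_out = 27.9 × 9.726/(1.67 + 9.726) = 27.9 × 0.8535 = 23.81 mV.
(Unloaded it would be 24.4 mV; the load pulls it down.)

V_out ≈ 23.8 mV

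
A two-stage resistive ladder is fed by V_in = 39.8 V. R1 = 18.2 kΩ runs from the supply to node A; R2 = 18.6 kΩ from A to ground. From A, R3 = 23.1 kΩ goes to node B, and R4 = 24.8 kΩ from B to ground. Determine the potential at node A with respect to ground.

Looking into the second stage from A: R3 + R4 = 47.90 kΩ appears in parallel with R2.
Effective lower resistance at A: R2 ‖ 47.90 = 13.40 kΩ.
V_A = 39.8 × 13.40/(18.2 + 13.40) = 16.88 V.

V_A ≈ 16.9 V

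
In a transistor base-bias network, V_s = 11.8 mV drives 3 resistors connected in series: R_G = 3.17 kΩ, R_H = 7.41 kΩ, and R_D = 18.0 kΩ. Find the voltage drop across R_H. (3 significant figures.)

Series total: ΣR = 3.17 + 7.41 + 18.0 = 28.58 kΩ.
By the voltage-divider rule, V = 11.8 × 7.410/28.58 = 3.059 mV.

V ≈ 3.06 mV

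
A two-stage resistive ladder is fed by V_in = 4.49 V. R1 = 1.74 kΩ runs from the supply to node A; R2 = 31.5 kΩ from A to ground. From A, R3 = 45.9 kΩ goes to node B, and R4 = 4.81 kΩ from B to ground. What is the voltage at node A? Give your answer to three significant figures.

V_A ≈ 4.12 V

The second stage (R3 + R4 = 50.71 kΩ) loads node A in parallel with R2.
R2 ‖ (R3+R4) = 19.43 kΩ.
V_A = 4.49 × 19.43/(1.74 + 19.43) = 4.121 V.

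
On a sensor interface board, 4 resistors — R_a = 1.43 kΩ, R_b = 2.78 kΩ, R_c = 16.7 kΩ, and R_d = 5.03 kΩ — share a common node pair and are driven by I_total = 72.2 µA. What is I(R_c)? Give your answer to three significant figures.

Total conductance ΣG = 1/1.43 + 1/2.78 + 1/16.7 + 1/5.03 = 1.318 (units of 1/kΩ).
By the current-divider rule, I = I_total · G_k/ΣG = 72.2 × 0.04544 = 3.281 µA.

I ≈ 3.28 µA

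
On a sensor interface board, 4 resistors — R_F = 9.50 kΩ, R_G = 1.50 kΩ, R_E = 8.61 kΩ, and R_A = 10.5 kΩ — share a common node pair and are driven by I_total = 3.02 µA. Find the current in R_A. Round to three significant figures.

Conductances: ΣG = 1/9.50 + 1/1.50 + 1/8.61 + 1/10.5 = 0.9833 (1/kΩ).
R_A takes the fraction G_k/ΣG = 0.09524/0.9833 = 0.09685, so I = 3.02 × 0.09685 = 0.2925 µA.

I ≈ 0.293 µA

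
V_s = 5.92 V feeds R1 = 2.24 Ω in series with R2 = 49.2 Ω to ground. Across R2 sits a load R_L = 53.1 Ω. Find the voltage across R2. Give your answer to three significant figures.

V_out ≈ 5.44 V

The load sits in parallel with R2, giving an effective lower resistance R2' = R2·R_L/(R2+R_L) = 25.54 Ω.
Then V_out = V_s · R2'/(R1 + R2') = 5.92 × 25.54/27.78 = 5.443 V.
(Unloaded it would be 5.66 V; the load pulls it down.)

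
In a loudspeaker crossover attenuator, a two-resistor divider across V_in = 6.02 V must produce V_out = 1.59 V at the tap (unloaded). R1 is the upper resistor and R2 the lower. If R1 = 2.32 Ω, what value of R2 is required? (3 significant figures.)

R2 ≈ 0.833 Ω

V_out/V_in = R2/(R1+R2) = 0.2641.
So R2 = R1 · V_out/(V_in − V_out) = 2.32 × 1.59/(6.02 − 1.59) = 2.32 × 0.3589 = 0.8327 Ω.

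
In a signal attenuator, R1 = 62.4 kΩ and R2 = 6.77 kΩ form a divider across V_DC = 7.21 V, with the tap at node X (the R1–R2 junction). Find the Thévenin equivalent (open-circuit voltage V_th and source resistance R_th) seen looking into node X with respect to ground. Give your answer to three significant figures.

With X open, the divider is unloaded: V_th = 7.21 × 6.77/69.17 = 0.7057 V.
Looking into X with the source shorted: R_th = R1·R2/(R1+R2) = 62.40 × 6.77/69.17 = 6.107 kΩ.

V_th ≈ 0.706 V, R_th ≈ 6.11 kΩ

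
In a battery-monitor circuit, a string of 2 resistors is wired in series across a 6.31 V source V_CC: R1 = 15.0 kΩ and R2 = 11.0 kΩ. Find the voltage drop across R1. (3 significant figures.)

Series total: ΣR = 15.0 + 11.0 = 26.00 kΩ.
By the voltage-divider rule, V = 6.31 × 15.00/26.00 = 3.640 V.

V ≈ 3.64 V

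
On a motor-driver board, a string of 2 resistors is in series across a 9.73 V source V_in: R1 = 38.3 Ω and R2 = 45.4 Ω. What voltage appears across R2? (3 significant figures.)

Series total: ΣR = 38.3 + 45.4 = 83.70 Ω.
Voltage divider: V = V_in · (45.40 / 83.70) = 9.73 × 0.5424 = 5.278 V.

V ≈ 5.28 V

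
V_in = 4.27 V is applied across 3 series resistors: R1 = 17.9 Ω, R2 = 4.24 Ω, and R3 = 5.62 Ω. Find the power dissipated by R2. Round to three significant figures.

P ≈ 0.100 W

The common current is I = 4.27/27.76 = 0.1538 A.
P(R2) = I²·R2 = (0.1538)² × 4.24 = 0.1003 W.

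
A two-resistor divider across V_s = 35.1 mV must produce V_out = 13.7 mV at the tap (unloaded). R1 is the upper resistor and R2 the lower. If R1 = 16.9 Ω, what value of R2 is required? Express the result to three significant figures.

R2 ≈ 10.8 Ω

Required fraction k = V_out/V_s = 0.3903.
R2 = R1 · 0.3903/(1 − 0.3903) = 10.82 Ω.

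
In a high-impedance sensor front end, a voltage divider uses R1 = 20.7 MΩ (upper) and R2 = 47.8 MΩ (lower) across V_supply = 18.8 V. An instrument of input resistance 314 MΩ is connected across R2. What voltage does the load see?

V_out ≈ 12.5 V

First combine the lower leg with the load: R2 ‖ R_L = 41.48 MΩ.
Now apply the divider: V_out = 18.8 × 0.6671 = 12.54 V.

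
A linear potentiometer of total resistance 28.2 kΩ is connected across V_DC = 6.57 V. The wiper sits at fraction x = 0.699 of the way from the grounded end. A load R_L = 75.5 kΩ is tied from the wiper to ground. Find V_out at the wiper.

V_out ≈ 4.26 V

The pot divides into 8.488 kΩ above the wiper and 19.71 kΩ below.
R_L loads the lower segment: effective lower R = 15.63 kΩ.
V_out = 6.57 × 15.63/(8.488 + 15.63) = 4.258 V.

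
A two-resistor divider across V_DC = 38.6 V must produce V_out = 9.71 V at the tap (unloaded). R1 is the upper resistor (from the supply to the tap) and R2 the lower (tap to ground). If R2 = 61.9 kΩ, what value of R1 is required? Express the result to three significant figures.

R1 ≈ 184 kΩ

Required fraction k = V_out/V_DC = 0.2516.
R1 = R2·(1/k − 1) = 61.9 × 2.975 = 184.2 kΩ.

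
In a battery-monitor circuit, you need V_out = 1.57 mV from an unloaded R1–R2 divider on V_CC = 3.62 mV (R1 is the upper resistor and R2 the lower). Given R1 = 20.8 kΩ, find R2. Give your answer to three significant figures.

V_out/V_CC = R2/(R1+R2) = 0.4337.
R2 = R1 · 0.4337/(1 − 0.4337) = 15.93 kΩ.

R2 ≈ 15.9 kΩ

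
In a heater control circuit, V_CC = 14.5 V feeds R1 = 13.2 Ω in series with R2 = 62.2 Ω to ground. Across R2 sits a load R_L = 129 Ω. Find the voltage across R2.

R2 ‖ R_L = (62.2 × 129)/(62.2 + 129) = 41.97 Ω.
Voltage divider with the loaded lower leg: V_out = 14.5 × 41.97/(13.2 + 41.97) = 14.5 × 0.7607 = 11.03 V.
(Unloaded it would be 12.0 V; the load pulls it down.)

V_out ≈ 11.0 V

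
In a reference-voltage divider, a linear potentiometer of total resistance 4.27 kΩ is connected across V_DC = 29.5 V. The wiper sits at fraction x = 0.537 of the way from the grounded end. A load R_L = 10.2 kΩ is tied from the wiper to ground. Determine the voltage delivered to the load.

V_out ≈ 14.3 V

Lower segment x·R_p = 2.293 kΩ; upper segment (1−x)·R_p = 1.977 kΩ.
Lower segment in parallel with the load: 2.293 ‖ 10.2 = 1.872 kΩ.
Loaded-divider output: V_out = 29.5 × 0.4864 = 14.35 V.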